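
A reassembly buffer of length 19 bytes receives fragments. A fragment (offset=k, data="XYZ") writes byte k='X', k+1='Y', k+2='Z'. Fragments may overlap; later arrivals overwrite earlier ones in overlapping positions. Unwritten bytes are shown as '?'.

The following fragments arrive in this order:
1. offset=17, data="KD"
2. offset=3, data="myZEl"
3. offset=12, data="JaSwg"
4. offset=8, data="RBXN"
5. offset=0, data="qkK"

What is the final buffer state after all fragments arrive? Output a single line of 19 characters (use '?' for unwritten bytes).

Fragment 1: offset=17 data="KD" -> buffer=?????????????????KD
Fragment 2: offset=3 data="myZEl" -> buffer=???myZEl?????????KD
Fragment 3: offset=12 data="JaSwg" -> buffer=???myZEl????JaSwgKD
Fragment 4: offset=8 data="RBXN" -> buffer=???myZElRBXNJaSwgKD
Fragment 5: offset=0 data="qkK" -> buffer=qkKmyZElRBXNJaSwgKD

Answer: qkKmyZElRBXNJaSwgKD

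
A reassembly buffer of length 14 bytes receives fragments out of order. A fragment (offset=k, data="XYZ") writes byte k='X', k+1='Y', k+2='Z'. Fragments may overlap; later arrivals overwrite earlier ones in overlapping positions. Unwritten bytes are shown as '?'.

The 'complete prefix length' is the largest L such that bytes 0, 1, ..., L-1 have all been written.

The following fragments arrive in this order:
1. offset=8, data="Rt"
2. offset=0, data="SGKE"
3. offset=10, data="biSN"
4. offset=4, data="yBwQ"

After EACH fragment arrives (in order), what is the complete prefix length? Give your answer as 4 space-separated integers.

Fragment 1: offset=8 data="Rt" -> buffer=????????Rt???? -> prefix_len=0
Fragment 2: offset=0 data="SGKE" -> buffer=SGKE????Rt???? -> prefix_len=4
Fragment 3: offset=10 data="biSN" -> buffer=SGKE????RtbiSN -> prefix_len=4
Fragment 4: offset=4 data="yBwQ" -> buffer=SGKEyBwQRtbiSN -> prefix_len=14

Answer: 0 4 4 14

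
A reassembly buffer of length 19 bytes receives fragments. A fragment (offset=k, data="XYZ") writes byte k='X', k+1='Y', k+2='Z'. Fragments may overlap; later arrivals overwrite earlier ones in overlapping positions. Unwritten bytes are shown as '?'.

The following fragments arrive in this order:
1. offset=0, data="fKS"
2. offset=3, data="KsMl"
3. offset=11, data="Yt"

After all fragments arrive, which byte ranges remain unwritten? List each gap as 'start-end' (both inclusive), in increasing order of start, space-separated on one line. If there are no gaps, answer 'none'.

Fragment 1: offset=0 len=3
Fragment 2: offset=3 len=4
Fragment 3: offset=11 len=2
Gaps: 7-10 13-18

Answer: 7-10 13-18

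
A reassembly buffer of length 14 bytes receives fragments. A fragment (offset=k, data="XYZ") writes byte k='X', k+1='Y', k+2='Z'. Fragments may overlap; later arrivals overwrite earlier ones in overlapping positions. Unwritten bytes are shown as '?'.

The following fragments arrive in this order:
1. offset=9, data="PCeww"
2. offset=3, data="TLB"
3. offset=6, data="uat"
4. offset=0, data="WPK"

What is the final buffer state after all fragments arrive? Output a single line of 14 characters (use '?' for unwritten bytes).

Fragment 1: offset=9 data="PCeww" -> buffer=?????????PCeww
Fragment 2: offset=3 data="TLB" -> buffer=???TLB???PCeww
Fragment 3: offset=6 data="uat" -> buffer=???TLBuatPCeww
Fragment 4: offset=0 data="WPK" -> buffer=WPKTLBuatPCeww

Answer: WPKTLBuatPCeww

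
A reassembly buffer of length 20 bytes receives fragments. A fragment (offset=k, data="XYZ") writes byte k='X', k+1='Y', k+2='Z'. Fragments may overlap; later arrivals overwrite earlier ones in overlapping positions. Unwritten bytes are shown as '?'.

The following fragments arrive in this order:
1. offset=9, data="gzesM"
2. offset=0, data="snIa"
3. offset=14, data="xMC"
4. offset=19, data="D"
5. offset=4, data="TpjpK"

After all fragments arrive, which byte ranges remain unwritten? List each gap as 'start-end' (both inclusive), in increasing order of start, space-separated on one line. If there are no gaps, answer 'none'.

Answer: 17-18

Derivation:
Fragment 1: offset=9 len=5
Fragment 2: offset=0 len=4
Fragment 3: offset=14 len=3
Fragment 4: offset=19 len=1
Fragment 5: offset=4 len=5
Gaps: 17-18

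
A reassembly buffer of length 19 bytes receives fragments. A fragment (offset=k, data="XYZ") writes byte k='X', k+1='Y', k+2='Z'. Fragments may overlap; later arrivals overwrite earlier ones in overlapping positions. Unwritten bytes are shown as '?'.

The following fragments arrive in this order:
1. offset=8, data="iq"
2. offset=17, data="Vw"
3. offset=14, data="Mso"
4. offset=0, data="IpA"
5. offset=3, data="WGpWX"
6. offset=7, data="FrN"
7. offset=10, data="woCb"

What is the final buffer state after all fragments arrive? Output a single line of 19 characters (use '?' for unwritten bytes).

Fragment 1: offset=8 data="iq" -> buffer=????????iq?????????
Fragment 2: offset=17 data="Vw" -> buffer=????????iq???????Vw
Fragment 3: offset=14 data="Mso" -> buffer=????????iq????MsoVw
Fragment 4: offset=0 data="IpA" -> buffer=IpA?????iq????MsoVw
Fragment 5: offset=3 data="WGpWX" -> buffer=IpAWGpWXiq????MsoVw
Fragment 6: offset=7 data="FrN" -> buffer=IpAWGpWFrN????MsoVw
Fragment 7: offset=10 data="woCb" -> buffer=IpAWGpWFrNwoCbMsoVw

Answer: IpAWGpWFrNwoCbMsoVw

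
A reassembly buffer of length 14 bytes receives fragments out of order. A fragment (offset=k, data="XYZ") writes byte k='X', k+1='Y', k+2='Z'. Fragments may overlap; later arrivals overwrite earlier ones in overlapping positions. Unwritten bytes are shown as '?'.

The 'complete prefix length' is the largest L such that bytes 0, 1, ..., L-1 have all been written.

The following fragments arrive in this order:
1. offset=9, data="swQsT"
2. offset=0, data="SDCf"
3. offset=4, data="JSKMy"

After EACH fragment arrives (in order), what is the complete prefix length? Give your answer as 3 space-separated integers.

Fragment 1: offset=9 data="swQsT" -> buffer=?????????swQsT -> prefix_len=0
Fragment 2: offset=0 data="SDCf" -> buffer=SDCf?????swQsT -> prefix_len=4
Fragment 3: offset=4 data="JSKMy" -> buffer=SDCfJSKMyswQsT -> prefix_len=14

Answer: 0 4 14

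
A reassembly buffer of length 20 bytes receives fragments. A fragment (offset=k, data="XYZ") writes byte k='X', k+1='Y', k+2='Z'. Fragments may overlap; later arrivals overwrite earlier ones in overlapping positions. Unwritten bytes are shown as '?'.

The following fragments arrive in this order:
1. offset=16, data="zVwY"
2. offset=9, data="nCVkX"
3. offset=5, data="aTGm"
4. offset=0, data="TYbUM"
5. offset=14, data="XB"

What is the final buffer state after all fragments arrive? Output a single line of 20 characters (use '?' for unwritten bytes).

Fragment 1: offset=16 data="zVwY" -> buffer=????????????????zVwY
Fragment 2: offset=9 data="nCVkX" -> buffer=?????????nCVkX??zVwY
Fragment 3: offset=5 data="aTGm" -> buffer=?????aTGmnCVkX??zVwY
Fragment 4: offset=0 data="TYbUM" -> buffer=TYbUMaTGmnCVkX??zVwY
Fragment 5: offset=14 data="XB" -> buffer=TYbUMaTGmnCVkXXBzVwY

Answer: TYbUMaTGmnCVkXXBzVwY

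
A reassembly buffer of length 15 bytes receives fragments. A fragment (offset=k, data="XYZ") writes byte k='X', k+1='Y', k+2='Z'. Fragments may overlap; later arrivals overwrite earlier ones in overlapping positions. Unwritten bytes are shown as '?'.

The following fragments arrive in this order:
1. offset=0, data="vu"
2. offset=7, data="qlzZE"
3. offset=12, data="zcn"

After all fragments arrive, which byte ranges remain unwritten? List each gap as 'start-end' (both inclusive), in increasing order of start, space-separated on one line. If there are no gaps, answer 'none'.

Fragment 1: offset=0 len=2
Fragment 2: offset=7 len=5
Fragment 3: offset=12 len=3
Gaps: 2-6

Answer: 2-6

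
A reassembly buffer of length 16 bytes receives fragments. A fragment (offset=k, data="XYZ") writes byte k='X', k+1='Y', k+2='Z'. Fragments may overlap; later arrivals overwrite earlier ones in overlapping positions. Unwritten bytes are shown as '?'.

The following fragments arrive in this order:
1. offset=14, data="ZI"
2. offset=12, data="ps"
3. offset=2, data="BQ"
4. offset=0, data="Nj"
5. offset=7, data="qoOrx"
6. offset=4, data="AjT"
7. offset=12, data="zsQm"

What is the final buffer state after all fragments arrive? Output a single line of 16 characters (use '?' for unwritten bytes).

Fragment 1: offset=14 data="ZI" -> buffer=??????????????ZI
Fragment 2: offset=12 data="ps" -> buffer=????????????psZI
Fragment 3: offset=2 data="BQ" -> buffer=??BQ????????psZI
Fragment 4: offset=0 data="Nj" -> buffer=NjBQ????????psZI
Fragment 5: offset=7 data="qoOrx" -> buffer=NjBQ???qoOrxpsZI
Fragment 6: offset=4 data="AjT" -> buffer=NjBQAjTqoOrxpsZI
Fragment 7: offset=12 data="zsQm" -> buffer=NjBQAjTqoOrxzsQm

Answer: NjBQAjTqoOrxzsQm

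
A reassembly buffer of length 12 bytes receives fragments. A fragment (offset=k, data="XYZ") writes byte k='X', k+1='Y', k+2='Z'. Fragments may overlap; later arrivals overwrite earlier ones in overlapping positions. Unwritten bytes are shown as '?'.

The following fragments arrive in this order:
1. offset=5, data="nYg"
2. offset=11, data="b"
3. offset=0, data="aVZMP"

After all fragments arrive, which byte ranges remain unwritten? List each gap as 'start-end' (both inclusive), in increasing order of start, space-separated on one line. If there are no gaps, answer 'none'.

Answer: 8-10

Derivation:
Fragment 1: offset=5 len=3
Fragment 2: offset=11 len=1
Fragment 3: offset=0 len=5
Gaps: 8-10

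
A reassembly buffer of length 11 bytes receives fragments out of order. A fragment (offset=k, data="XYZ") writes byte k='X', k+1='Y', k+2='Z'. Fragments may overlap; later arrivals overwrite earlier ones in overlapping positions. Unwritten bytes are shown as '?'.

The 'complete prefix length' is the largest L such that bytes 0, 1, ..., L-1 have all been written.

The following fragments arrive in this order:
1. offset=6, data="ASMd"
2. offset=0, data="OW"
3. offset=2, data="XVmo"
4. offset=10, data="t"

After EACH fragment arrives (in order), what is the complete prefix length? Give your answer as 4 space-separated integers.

Answer: 0 2 10 11

Derivation:
Fragment 1: offset=6 data="ASMd" -> buffer=??????ASMd? -> prefix_len=0
Fragment 2: offset=0 data="OW" -> buffer=OW????ASMd? -> prefix_len=2
Fragment 3: offset=2 data="XVmo" -> buffer=OWXVmoASMd? -> prefix_len=10
Fragment 4: offset=10 data="t" -> buffer=OWXVmoASMdt -> prefix_len=11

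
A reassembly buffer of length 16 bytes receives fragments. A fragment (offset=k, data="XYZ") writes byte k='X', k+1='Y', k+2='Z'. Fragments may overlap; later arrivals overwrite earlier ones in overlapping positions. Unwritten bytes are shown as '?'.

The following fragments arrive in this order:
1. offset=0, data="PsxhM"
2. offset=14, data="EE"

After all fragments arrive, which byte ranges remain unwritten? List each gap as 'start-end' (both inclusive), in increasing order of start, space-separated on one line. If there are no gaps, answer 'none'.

Fragment 1: offset=0 len=5
Fragment 2: offset=14 len=2
Gaps: 5-13

Answer: 5-13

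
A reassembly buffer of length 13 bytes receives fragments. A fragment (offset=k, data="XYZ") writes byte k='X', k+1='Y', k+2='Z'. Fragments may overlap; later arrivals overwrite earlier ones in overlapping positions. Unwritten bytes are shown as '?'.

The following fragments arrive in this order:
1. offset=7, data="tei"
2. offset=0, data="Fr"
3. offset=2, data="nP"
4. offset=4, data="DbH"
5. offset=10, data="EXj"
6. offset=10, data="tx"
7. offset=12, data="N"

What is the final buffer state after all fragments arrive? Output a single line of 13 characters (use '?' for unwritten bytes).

Fragment 1: offset=7 data="tei" -> buffer=???????tei???
Fragment 2: offset=0 data="Fr" -> buffer=Fr?????tei???
Fragment 3: offset=2 data="nP" -> buffer=FrnP???tei???
Fragment 4: offset=4 data="DbH" -> buffer=FrnPDbHtei???
Fragment 5: offset=10 data="EXj" -> buffer=FrnPDbHteiEXj
Fragment 6: offset=10 data="tx" -> buffer=FrnPDbHteitxj
Fragment 7: offset=12 data="N" -> buffer=FrnPDbHteitxN

Answer: FrnPDbHteitxN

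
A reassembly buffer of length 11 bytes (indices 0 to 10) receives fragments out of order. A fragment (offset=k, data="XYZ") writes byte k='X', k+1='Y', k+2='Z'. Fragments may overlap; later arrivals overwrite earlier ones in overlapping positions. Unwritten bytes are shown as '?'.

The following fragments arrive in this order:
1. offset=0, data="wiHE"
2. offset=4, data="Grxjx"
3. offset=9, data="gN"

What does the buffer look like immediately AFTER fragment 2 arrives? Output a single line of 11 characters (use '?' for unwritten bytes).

Answer: wiHEGrxjx??

Derivation:
Fragment 1: offset=0 data="wiHE" -> buffer=wiHE???????
Fragment 2: offset=4 data="Grxjx" -> buffer=wiHEGrxjx??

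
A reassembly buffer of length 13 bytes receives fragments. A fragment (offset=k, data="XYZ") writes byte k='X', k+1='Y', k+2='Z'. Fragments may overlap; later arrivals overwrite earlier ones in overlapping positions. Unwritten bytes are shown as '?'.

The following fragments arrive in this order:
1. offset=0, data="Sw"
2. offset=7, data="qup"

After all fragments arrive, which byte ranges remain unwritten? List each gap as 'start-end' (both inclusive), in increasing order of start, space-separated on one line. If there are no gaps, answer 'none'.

Fragment 1: offset=0 len=2
Fragment 2: offset=7 len=3
Gaps: 2-6 10-12

Answer: 2-6 10-12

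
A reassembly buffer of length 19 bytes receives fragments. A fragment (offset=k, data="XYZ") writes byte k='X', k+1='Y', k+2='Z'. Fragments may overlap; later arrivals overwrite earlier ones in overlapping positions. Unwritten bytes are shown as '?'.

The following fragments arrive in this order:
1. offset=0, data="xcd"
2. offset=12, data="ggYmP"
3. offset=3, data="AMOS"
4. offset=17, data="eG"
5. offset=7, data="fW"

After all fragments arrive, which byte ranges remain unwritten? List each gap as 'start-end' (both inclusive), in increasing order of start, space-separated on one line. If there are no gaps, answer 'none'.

Answer: 9-11

Derivation:
Fragment 1: offset=0 len=3
Fragment 2: offset=12 len=5
Fragment 3: offset=3 len=4
Fragment 4: offset=17 len=2
Fragment 5: offset=7 len=2
Gaps: 9-11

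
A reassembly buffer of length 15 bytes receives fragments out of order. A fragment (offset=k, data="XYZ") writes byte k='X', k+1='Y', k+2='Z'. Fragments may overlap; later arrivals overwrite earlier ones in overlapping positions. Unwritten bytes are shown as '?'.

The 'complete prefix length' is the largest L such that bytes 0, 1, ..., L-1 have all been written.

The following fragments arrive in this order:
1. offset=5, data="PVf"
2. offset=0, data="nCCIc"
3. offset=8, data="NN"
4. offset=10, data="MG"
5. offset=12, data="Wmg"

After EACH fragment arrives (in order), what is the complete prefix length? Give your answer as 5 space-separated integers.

Fragment 1: offset=5 data="PVf" -> buffer=?????PVf??????? -> prefix_len=0
Fragment 2: offset=0 data="nCCIc" -> buffer=nCCIcPVf??????? -> prefix_len=8
Fragment 3: offset=8 data="NN" -> buffer=nCCIcPVfNN????? -> prefix_len=10
Fragment 4: offset=10 data="MG" -> buffer=nCCIcPVfNNMG??? -> prefix_len=12
Fragment 5: offset=12 data="Wmg" -> buffer=nCCIcPVfNNMGWmg -> prefix_len=15

Answer: 0 8 10 12 15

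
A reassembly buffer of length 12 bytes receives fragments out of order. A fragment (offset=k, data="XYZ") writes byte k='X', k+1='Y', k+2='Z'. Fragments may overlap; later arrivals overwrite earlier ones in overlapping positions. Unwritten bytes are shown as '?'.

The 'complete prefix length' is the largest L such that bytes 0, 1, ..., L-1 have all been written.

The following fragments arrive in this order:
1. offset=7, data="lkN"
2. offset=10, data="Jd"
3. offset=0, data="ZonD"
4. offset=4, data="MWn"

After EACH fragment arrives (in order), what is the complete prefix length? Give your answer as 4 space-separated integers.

Fragment 1: offset=7 data="lkN" -> buffer=???????lkN?? -> prefix_len=0
Fragment 2: offset=10 data="Jd" -> buffer=???????lkNJd -> prefix_len=0
Fragment 3: offset=0 data="ZonD" -> buffer=ZonD???lkNJd -> prefix_len=4
Fragment 4: offset=4 data="MWn" -> buffer=ZonDMWnlkNJd -> prefix_len=12

Answer: 0 0 4 12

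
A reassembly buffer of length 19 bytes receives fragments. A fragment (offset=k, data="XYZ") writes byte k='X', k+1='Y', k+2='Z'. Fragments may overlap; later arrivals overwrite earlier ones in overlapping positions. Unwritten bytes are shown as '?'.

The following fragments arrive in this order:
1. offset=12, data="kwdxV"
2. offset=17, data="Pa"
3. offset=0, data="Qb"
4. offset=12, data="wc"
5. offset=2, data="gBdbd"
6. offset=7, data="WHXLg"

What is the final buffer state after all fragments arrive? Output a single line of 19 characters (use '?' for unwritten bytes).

Fragment 1: offset=12 data="kwdxV" -> buffer=????????????kwdxV??
Fragment 2: offset=17 data="Pa" -> buffer=????????????kwdxVPa
Fragment 3: offset=0 data="Qb" -> buffer=Qb??????????kwdxVPa
Fragment 4: offset=12 data="wc" -> buffer=Qb??????????wcdxVPa
Fragment 5: offset=2 data="gBdbd" -> buffer=QbgBdbd?????wcdxVPa
Fragment 6: offset=7 data="WHXLg" -> buffer=QbgBdbdWHXLgwcdxVPa

Answer: QbgBdbdWHXLgwcdxVPa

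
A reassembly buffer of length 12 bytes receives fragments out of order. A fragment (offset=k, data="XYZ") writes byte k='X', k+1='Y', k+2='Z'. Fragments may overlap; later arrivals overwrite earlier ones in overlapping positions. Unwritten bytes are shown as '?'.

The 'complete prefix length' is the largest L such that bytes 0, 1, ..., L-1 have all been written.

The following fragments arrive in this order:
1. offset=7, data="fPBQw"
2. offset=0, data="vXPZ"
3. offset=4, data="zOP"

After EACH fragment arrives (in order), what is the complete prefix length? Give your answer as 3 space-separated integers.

Fragment 1: offset=7 data="fPBQw" -> buffer=???????fPBQw -> prefix_len=0
Fragment 2: offset=0 data="vXPZ" -> buffer=vXPZ???fPBQw -> prefix_len=4
Fragment 3: offset=4 data="zOP" -> buffer=vXPZzOPfPBQw -> prefix_len=12

Answer: 0 4 12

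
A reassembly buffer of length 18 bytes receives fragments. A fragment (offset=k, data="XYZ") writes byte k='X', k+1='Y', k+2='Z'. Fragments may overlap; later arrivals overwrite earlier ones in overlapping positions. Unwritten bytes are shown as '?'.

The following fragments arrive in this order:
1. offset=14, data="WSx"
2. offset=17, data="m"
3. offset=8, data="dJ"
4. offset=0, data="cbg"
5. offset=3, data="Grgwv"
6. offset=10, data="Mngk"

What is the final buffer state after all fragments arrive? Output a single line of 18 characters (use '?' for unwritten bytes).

Answer: cbgGrgwvdJMngkWSxm

Derivation:
Fragment 1: offset=14 data="WSx" -> buffer=??????????????WSx?
Fragment 2: offset=17 data="m" -> buffer=??????????????WSxm
Fragment 3: offset=8 data="dJ" -> buffer=????????dJ????WSxm
Fragment 4: offset=0 data="cbg" -> buffer=cbg?????dJ????WSxm
Fragment 5: offset=3 data="Grgwv" -> buffer=cbgGrgwvdJ????WSxm
Fragment 6: offset=10 data="Mngk" -> buffer=cbgGrgwvdJMngkWSxm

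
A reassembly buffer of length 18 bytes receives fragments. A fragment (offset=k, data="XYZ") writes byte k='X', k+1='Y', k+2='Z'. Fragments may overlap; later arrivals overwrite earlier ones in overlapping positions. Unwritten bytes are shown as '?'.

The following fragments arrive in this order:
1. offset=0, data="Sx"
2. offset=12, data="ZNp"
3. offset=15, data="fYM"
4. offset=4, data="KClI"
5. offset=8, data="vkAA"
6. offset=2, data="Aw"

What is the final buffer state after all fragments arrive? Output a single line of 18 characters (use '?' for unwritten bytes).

Answer: SxAwKClIvkAAZNpfYM

Derivation:
Fragment 1: offset=0 data="Sx" -> buffer=Sx????????????????
Fragment 2: offset=12 data="ZNp" -> buffer=Sx??????????ZNp???
Fragment 3: offset=15 data="fYM" -> buffer=Sx??????????ZNpfYM
Fragment 4: offset=4 data="KClI" -> buffer=Sx??KClI????ZNpfYM
Fragment 5: offset=8 data="vkAA" -> buffer=Sx??KClIvkAAZNpfYM
Fragment 6: offset=2 data="Aw" -> buffer=SxAwKClIvkAAZNpfYM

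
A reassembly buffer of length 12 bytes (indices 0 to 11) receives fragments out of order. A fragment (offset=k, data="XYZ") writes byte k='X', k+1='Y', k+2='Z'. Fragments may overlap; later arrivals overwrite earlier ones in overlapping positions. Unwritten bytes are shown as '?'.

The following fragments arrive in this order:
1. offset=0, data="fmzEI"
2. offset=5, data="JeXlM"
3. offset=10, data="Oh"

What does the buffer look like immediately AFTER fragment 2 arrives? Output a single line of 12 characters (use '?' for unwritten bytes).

Fragment 1: offset=0 data="fmzEI" -> buffer=fmzEI???????
Fragment 2: offset=5 data="JeXlM" -> buffer=fmzEIJeXlM??

Answer: fmzEIJeXlM??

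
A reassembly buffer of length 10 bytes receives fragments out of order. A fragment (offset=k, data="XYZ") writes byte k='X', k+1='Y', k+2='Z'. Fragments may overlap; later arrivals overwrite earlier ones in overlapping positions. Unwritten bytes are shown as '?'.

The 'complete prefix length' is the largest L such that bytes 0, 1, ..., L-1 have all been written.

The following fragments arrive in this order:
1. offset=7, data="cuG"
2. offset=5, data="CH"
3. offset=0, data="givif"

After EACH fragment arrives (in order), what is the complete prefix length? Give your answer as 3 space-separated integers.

Fragment 1: offset=7 data="cuG" -> buffer=???????cuG -> prefix_len=0
Fragment 2: offset=5 data="CH" -> buffer=?????CHcuG -> prefix_len=0
Fragment 3: offset=0 data="givif" -> buffer=givifCHcuG -> prefix_len=10

Answer: 0 0 10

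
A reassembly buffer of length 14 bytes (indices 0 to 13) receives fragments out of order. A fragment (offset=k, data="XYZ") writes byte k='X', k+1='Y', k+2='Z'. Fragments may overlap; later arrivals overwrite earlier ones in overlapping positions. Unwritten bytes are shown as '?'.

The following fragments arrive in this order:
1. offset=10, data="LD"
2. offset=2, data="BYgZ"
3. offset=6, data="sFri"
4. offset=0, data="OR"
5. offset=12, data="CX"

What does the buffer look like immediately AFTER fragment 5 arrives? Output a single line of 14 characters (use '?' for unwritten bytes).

Answer: ORBYgZsFriLDCX

Derivation:
Fragment 1: offset=10 data="LD" -> buffer=??????????LD??
Fragment 2: offset=2 data="BYgZ" -> buffer=??BYgZ????LD??
Fragment 3: offset=6 data="sFri" -> buffer=??BYgZsFriLD??
Fragment 4: offset=0 data="OR" -> buffer=ORBYgZsFriLD??
Fragment 5: offset=12 data="CX" -> buffer=ORBYgZsFriLDCX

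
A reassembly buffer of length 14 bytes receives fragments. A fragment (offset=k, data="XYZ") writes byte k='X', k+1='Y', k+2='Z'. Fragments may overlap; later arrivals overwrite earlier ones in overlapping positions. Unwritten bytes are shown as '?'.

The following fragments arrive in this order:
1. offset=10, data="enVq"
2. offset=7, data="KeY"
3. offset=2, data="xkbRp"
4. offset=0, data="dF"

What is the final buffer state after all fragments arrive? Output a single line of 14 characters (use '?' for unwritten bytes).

Fragment 1: offset=10 data="enVq" -> buffer=??????????enVq
Fragment 2: offset=7 data="KeY" -> buffer=???????KeYenVq
Fragment 3: offset=2 data="xkbRp" -> buffer=??xkbRpKeYenVq
Fragment 4: offset=0 data="dF" -> buffer=dFxkbRpKeYenVq

Answer: dFxkbRpKeYenVq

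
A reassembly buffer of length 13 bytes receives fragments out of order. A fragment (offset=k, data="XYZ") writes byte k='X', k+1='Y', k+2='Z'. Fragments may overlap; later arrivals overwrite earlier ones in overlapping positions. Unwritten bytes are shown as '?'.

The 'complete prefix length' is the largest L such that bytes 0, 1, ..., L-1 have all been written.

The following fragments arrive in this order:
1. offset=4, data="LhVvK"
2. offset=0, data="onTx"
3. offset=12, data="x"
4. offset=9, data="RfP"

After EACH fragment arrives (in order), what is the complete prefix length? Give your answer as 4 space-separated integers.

Fragment 1: offset=4 data="LhVvK" -> buffer=????LhVvK???? -> prefix_len=0
Fragment 2: offset=0 data="onTx" -> buffer=onTxLhVvK???? -> prefix_len=9
Fragment 3: offset=12 data="x" -> buffer=onTxLhVvK???x -> prefix_len=9
Fragment 4: offset=9 data="RfP" -> buffer=onTxLhVvKRfPx -> prefix_len=13

Answer: 0 9 9 13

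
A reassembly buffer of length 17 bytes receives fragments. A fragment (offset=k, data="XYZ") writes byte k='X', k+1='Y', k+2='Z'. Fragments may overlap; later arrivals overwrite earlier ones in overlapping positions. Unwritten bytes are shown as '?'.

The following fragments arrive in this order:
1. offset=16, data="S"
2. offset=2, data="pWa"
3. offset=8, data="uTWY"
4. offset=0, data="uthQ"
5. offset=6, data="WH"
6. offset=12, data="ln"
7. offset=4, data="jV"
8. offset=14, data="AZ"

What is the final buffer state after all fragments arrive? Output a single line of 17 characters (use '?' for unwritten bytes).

Fragment 1: offset=16 data="S" -> buffer=????????????????S
Fragment 2: offset=2 data="pWa" -> buffer=??pWa???????????S
Fragment 3: offset=8 data="uTWY" -> buffer=??pWa???uTWY????S
Fragment 4: offset=0 data="uthQ" -> buffer=uthQa???uTWY????S
Fragment 5: offset=6 data="WH" -> buffer=uthQa?WHuTWY????S
Fragment 6: offset=12 data="ln" -> buffer=uthQa?WHuTWYln??S
Fragment 7: offset=4 data="jV" -> buffer=uthQjVWHuTWYln??S
Fragment 8: offset=14 data="AZ" -> buffer=uthQjVWHuTWYlnAZS

Answer: uthQjVWHuTWYlnAZS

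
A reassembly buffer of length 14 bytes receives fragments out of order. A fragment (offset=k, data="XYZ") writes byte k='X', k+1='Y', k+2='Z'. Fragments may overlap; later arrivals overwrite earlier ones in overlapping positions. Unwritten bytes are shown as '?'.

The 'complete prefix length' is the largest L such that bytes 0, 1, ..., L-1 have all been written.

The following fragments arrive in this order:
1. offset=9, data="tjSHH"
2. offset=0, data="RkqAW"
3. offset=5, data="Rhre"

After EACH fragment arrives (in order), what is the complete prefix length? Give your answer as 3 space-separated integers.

Fragment 1: offset=9 data="tjSHH" -> buffer=?????????tjSHH -> prefix_len=0
Fragment 2: offset=0 data="RkqAW" -> buffer=RkqAW????tjSHH -> prefix_len=5
Fragment 3: offset=5 data="Rhre" -> buffer=RkqAWRhretjSHH -> prefix_len=14

Answer: 0 5 14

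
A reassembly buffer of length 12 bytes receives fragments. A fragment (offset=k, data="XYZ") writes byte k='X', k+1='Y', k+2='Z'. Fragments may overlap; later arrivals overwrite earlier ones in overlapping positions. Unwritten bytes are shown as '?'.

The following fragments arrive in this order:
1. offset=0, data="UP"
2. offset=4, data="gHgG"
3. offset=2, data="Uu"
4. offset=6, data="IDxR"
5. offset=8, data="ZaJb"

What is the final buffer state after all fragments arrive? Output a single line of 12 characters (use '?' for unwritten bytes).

Fragment 1: offset=0 data="UP" -> buffer=UP??????????
Fragment 2: offset=4 data="gHgG" -> buffer=UP??gHgG????
Fragment 3: offset=2 data="Uu" -> buffer=UPUugHgG????
Fragment 4: offset=6 data="IDxR" -> buffer=UPUugHIDxR??
Fragment 5: offset=8 data="ZaJb" -> buffer=UPUugHIDZaJb

Answer: UPUugHIDZaJb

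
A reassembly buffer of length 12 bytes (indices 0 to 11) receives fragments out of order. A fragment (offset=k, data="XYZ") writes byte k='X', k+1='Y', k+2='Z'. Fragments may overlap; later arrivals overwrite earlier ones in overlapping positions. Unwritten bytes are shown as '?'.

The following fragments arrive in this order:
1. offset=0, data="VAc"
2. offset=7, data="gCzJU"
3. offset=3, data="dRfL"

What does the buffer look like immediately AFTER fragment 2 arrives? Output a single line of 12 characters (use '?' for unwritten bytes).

Answer: VAc????gCzJU

Derivation:
Fragment 1: offset=0 data="VAc" -> buffer=VAc?????????
Fragment 2: offset=7 data="gCzJU" -> buffer=VAc????gCzJU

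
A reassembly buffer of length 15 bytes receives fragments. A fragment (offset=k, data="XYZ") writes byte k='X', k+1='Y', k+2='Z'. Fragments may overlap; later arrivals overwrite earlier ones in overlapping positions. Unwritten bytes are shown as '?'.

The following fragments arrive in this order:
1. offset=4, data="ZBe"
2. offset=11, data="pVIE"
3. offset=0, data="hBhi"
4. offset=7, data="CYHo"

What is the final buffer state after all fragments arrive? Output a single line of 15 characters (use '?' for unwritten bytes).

Answer: hBhiZBeCYHopVIE

Derivation:
Fragment 1: offset=4 data="ZBe" -> buffer=????ZBe????????
Fragment 2: offset=11 data="pVIE" -> buffer=????ZBe????pVIE
Fragment 3: offset=0 data="hBhi" -> buffer=hBhiZBe????pVIE
Fragment 4: offset=7 data="CYHo" -> buffer=hBhiZBeCYHopVIE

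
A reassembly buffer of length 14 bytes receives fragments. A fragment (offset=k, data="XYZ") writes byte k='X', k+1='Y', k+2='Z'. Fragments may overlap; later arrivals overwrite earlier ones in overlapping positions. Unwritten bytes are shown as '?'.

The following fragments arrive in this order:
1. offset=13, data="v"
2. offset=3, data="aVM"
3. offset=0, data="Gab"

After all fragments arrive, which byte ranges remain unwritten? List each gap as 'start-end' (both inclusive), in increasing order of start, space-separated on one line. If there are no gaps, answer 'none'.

Fragment 1: offset=13 len=1
Fragment 2: offset=3 len=3
Fragment 3: offset=0 len=3
Gaps: 6-12

Answer: 6-12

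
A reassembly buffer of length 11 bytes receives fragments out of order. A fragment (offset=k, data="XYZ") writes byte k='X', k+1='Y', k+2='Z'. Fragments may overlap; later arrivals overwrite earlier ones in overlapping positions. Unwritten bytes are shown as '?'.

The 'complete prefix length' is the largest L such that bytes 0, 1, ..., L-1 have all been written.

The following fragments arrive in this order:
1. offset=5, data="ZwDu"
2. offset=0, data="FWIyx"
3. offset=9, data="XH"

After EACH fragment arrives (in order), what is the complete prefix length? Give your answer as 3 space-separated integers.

Fragment 1: offset=5 data="ZwDu" -> buffer=?????ZwDu?? -> prefix_len=0
Fragment 2: offset=0 data="FWIyx" -> buffer=FWIyxZwDu?? -> prefix_len=9
Fragment 3: offset=9 data="XH" -> buffer=FWIyxZwDuXH -> prefix_len=11

Answer: 0 9 11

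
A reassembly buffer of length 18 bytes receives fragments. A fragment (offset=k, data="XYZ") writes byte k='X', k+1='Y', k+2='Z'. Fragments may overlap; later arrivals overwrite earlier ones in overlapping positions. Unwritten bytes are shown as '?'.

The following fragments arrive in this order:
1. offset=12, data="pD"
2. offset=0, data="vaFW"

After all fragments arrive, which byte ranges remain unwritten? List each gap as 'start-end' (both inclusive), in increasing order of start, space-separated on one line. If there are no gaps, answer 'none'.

Fragment 1: offset=12 len=2
Fragment 2: offset=0 len=4
Gaps: 4-11 14-17

Answer: 4-11 14-17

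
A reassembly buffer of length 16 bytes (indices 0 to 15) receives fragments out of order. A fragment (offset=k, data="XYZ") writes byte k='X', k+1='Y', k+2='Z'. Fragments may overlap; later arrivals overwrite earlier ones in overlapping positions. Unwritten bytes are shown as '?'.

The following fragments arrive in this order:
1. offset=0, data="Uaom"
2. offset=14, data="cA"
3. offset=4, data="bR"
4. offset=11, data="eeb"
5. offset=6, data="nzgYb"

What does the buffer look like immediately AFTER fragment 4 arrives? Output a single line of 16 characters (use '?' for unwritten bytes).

Answer: UaombR?????eebcA

Derivation:
Fragment 1: offset=0 data="Uaom" -> buffer=Uaom????????????
Fragment 2: offset=14 data="cA" -> buffer=Uaom??????????cA
Fragment 3: offset=4 data="bR" -> buffer=UaombR????????cA
Fragment 4: offset=11 data="eeb" -> buffer=UaombR?????eebcA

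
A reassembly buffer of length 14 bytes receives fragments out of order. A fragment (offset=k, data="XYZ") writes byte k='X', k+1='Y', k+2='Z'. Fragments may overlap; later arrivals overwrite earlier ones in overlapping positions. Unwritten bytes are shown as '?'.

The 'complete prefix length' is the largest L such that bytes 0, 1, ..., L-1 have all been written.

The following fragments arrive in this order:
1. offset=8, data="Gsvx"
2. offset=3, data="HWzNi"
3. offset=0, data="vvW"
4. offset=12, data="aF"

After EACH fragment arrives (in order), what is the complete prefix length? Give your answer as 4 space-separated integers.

Fragment 1: offset=8 data="Gsvx" -> buffer=????????Gsvx?? -> prefix_len=0
Fragment 2: offset=3 data="HWzNi" -> buffer=???HWzNiGsvx?? -> prefix_len=0
Fragment 3: offset=0 data="vvW" -> buffer=vvWHWzNiGsvx?? -> prefix_len=12
Fragment 4: offset=12 data="aF" -> buffer=vvWHWzNiGsvxaF -> prefix_len=14

Answer: 0 0 12 14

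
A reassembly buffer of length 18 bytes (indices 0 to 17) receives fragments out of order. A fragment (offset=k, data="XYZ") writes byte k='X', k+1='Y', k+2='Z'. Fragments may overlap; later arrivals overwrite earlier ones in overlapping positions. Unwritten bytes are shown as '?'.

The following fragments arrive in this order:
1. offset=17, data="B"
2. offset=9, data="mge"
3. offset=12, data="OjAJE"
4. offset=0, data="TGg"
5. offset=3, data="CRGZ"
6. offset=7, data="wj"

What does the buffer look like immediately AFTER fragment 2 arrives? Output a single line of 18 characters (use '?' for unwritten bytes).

Fragment 1: offset=17 data="B" -> buffer=?????????????????B
Fragment 2: offset=9 data="mge" -> buffer=?????????mge?????B

Answer: ?????????mge?????B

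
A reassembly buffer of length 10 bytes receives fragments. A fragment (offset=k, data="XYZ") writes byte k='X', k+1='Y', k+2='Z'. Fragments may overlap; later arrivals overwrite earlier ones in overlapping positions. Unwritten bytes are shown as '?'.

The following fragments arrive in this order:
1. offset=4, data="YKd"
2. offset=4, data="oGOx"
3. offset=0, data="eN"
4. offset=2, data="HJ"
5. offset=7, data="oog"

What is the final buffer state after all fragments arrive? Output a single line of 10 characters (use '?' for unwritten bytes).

Fragment 1: offset=4 data="YKd" -> buffer=????YKd???
Fragment 2: offset=4 data="oGOx" -> buffer=????oGOx??
Fragment 3: offset=0 data="eN" -> buffer=eN??oGOx??
Fragment 4: offset=2 data="HJ" -> buffer=eNHJoGOx??
Fragment 5: offset=7 data="oog" -> buffer=eNHJoGOoog

Answer: eNHJoGOoog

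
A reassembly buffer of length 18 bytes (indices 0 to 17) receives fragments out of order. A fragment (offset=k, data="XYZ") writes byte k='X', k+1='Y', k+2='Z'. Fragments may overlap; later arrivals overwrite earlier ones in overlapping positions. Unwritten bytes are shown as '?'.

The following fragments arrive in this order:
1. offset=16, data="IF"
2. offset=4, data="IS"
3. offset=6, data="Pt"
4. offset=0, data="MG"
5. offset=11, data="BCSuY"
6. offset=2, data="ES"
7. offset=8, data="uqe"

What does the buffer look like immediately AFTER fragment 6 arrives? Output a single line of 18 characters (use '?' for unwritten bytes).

Answer: MGESISPt???BCSuYIF

Derivation:
Fragment 1: offset=16 data="IF" -> buffer=????????????????IF
Fragment 2: offset=4 data="IS" -> buffer=????IS??????????IF
Fragment 3: offset=6 data="Pt" -> buffer=????ISPt????????IF
Fragment 4: offset=0 data="MG" -> buffer=MG??ISPt????????IF
Fragment 5: offset=11 data="BCSuY" -> buffer=MG??ISPt???BCSuYIF
Fragment 6: offset=2 data="ES" -> buffer=MGESISPt???BCSuYIF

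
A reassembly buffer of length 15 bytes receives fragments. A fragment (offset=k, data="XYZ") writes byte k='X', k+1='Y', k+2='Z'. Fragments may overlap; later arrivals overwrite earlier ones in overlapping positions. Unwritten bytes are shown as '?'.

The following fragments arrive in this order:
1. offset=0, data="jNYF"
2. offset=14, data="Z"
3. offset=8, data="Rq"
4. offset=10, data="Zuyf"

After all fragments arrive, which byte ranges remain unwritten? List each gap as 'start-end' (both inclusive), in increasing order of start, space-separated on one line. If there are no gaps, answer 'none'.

Fragment 1: offset=0 len=4
Fragment 2: offset=14 len=1
Fragment 3: offset=8 len=2
Fragment 4: offset=10 len=4
Gaps: 4-7

Answer: 4-7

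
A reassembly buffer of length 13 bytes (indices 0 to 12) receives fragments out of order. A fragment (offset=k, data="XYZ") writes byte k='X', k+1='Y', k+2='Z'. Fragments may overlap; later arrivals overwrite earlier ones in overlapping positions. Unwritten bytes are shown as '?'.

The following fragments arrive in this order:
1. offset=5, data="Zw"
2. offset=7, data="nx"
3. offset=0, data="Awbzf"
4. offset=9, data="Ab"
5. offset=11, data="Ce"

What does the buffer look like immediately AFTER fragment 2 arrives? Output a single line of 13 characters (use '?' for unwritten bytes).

Fragment 1: offset=5 data="Zw" -> buffer=?????Zw??????
Fragment 2: offset=7 data="nx" -> buffer=?????Zwnx????

Answer: ?????Zwnx????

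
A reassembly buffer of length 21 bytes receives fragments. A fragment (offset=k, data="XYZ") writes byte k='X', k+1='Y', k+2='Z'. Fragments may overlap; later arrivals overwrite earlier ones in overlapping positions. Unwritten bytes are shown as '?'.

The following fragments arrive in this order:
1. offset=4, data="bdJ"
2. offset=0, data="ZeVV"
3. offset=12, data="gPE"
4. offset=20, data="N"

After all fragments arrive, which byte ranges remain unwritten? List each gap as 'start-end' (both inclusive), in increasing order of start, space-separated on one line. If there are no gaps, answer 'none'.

Fragment 1: offset=4 len=3
Fragment 2: offset=0 len=4
Fragment 3: offset=12 len=3
Fragment 4: offset=20 len=1
Gaps: 7-11 15-19

Answer: 7-11 15-19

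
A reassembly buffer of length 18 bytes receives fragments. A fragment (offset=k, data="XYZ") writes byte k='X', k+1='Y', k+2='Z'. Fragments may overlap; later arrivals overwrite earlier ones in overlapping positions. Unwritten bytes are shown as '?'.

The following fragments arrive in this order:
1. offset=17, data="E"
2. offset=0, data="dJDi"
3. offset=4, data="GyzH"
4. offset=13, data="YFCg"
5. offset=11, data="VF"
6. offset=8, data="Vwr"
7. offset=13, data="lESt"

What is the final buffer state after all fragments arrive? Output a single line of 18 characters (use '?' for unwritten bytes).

Fragment 1: offset=17 data="E" -> buffer=?????????????????E
Fragment 2: offset=0 data="dJDi" -> buffer=dJDi?????????????E
Fragment 3: offset=4 data="GyzH" -> buffer=dJDiGyzH?????????E
Fragment 4: offset=13 data="YFCg" -> buffer=dJDiGyzH?????YFCgE
Fragment 5: offset=11 data="VF" -> buffer=dJDiGyzH???VFYFCgE
Fragment 6: offset=8 data="Vwr" -> buffer=dJDiGyzHVwrVFYFCgE
Fragment 7: offset=13 data="lESt" -> buffer=dJDiGyzHVwrVFlEStE

Answer: dJDiGyzHVwrVFlEStE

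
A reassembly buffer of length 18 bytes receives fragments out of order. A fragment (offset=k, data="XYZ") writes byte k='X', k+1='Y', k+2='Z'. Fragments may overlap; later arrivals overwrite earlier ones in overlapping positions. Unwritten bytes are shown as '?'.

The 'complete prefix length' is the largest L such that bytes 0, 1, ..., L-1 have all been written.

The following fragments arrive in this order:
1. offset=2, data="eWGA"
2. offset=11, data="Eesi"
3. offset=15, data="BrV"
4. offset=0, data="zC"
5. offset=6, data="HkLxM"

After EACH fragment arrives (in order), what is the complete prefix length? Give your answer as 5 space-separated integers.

Answer: 0 0 0 6 18

Derivation:
Fragment 1: offset=2 data="eWGA" -> buffer=??eWGA???????????? -> prefix_len=0
Fragment 2: offset=11 data="Eesi" -> buffer=??eWGA?????Eesi??? -> prefix_len=0
Fragment 3: offset=15 data="BrV" -> buffer=??eWGA?????EesiBrV -> prefix_len=0
Fragment 4: offset=0 data="zC" -> buffer=zCeWGA?????EesiBrV -> prefix_len=6
Fragment 5: offset=6 data="HkLxM" -> buffer=zCeWGAHkLxMEesiBrV -> prefix_len=18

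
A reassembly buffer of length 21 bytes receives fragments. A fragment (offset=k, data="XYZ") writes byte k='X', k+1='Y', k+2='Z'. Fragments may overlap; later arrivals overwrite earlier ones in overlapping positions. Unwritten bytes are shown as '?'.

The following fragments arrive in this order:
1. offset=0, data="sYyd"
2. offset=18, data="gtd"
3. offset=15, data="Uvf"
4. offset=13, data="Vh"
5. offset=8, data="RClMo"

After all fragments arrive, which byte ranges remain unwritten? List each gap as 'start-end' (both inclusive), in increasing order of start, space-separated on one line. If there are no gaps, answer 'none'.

Fragment 1: offset=0 len=4
Fragment 2: offset=18 len=3
Fragment 3: offset=15 len=3
Fragment 4: offset=13 len=2
Fragment 5: offset=8 len=5
Gaps: 4-7

Answer: 4-7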